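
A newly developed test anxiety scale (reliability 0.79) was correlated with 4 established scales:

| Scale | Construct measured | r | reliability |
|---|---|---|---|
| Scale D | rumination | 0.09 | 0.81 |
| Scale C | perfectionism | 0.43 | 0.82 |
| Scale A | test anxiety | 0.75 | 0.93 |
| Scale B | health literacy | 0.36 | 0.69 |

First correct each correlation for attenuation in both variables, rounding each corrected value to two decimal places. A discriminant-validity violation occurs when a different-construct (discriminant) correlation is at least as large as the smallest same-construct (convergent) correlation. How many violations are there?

0

Disattenuated r (r / √(r_scale · r_new)):
  Scale D (disc): 0.09 / √(0.81·0.79) = 0.11
  Scale C (disc): 0.43 / √(0.82·0.79) = 0.53
  Scale A (conv): 0.75 / √(0.93·0.79) = 0.87
  Scale B (disc): 0.36 / √(0.69·0.79) = 0.49
Smallest convergent = 0.87. Discriminant values: 0.11, 0.53, 0.49; count ≥ 0.87 → 0.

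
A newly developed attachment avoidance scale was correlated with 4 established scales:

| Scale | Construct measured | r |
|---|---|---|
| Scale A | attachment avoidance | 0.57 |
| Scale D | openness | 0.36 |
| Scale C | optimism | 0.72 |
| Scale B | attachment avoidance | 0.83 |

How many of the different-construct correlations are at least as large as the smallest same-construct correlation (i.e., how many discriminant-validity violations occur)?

1

Convergent (same construct = attachment avoidance): Scale A, Scale B.
Smallest convergent = 0.57. Discriminant values: 0.36, 0.72; count ≥ 0.57 → 1.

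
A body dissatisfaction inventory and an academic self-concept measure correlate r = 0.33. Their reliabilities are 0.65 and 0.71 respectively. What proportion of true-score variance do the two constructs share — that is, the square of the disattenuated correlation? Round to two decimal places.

0.24

Disattenuated r = 0.33 / √(0.65 × 0.71) = 0.33 / 0.6793 = 0.4858.
Shared true-score variance = 0.4858² = 0.2360 ≈ 0.24.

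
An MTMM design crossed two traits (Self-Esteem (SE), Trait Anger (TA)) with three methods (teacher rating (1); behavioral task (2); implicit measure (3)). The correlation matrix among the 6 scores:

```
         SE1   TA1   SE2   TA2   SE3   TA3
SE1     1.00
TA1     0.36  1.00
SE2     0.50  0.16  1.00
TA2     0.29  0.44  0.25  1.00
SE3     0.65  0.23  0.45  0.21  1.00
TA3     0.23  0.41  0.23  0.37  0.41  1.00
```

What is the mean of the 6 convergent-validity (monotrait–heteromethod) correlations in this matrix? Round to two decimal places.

0.47

Convergent values: 0.50, 0.65, 0.45, 0.44, 0.41, 0.37; mean = 2.82/6 = 0.47.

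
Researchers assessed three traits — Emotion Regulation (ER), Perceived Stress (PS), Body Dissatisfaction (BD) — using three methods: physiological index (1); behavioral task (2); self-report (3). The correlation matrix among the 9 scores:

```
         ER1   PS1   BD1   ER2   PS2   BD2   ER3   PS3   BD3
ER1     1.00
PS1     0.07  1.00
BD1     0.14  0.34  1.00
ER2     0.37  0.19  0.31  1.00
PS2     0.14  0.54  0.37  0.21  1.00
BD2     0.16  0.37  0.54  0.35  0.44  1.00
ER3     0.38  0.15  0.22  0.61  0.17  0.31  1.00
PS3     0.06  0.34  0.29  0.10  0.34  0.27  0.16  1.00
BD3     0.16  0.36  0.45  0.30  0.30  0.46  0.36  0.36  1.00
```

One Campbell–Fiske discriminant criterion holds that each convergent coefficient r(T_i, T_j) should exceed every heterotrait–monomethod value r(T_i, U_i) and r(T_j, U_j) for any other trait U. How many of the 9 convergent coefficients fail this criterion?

Checking each validity diagonal entry against its comparison values:
ER (methods 1·2): 0.37 vs {0.07, 0.21, 0.14, 0.35} → pass.
ER (methods 1·3): 0.38 vs {0.07, 0.16, 0.14, 0.36} → pass.
ER (methods 2·3): 0.61 vs {0.21, 0.16, 0.35, 0.36} → pass.
PS (methods 1·2): 0.54 vs {0.07, 0.21, 0.34, 0.44} → pass.
PS (methods 1·3): 0.34 vs {0.07, 0.16, 0.34, 0.36} → fail.
PS (methods 2·3): 0.34 vs {0.21, 0.16, 0.44, 0.36} → fail.
BD (methods 1·2): 0.54 vs {0.14, 0.35, 0.34, 0.44} → pass.
BD (methods 1·3): 0.45 vs {0.14, 0.36, 0.34, 0.36} → pass.
BD (methods 2·3): 0.46 vs {0.35, 0.36, 0.44, 0.36} → pass.
2 of 9 fail.

2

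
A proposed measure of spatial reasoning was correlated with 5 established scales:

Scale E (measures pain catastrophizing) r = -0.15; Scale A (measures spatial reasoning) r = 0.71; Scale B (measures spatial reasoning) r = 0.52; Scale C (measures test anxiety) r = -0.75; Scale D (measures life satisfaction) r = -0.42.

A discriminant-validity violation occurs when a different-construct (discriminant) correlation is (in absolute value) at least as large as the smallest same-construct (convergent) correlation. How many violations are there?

Convergent (same construct = spatial reasoning): Scale A, Scale B.
Smallest convergent = 0.52. Discriminant |r|: 0.15, 0.75, 0.42; count ≥ 0.52 → 1.

1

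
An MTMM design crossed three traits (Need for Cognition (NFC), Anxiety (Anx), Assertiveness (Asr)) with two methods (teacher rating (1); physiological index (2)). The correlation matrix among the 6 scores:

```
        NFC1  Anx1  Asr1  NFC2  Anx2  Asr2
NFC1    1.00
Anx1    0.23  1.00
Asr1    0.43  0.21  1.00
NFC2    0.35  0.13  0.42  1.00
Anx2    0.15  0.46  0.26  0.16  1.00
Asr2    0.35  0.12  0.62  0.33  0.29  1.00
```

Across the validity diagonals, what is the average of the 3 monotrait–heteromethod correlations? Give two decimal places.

Convergent values: 0.35, 0.46, 0.62; mean = 1.43/3 = 0.48.

0.48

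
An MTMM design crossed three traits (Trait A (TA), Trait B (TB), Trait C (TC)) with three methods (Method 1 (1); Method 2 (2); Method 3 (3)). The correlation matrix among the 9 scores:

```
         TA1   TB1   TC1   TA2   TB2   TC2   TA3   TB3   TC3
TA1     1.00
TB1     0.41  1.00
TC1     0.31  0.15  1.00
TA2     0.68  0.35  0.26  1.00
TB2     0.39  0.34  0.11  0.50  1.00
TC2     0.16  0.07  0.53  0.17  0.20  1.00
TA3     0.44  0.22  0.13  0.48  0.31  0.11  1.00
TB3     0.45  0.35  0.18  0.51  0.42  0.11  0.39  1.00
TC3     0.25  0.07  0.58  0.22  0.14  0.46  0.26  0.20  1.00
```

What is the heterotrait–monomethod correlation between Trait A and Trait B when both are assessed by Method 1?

Different traits, same method: r(TA1, TB1) = 0.41.

0.41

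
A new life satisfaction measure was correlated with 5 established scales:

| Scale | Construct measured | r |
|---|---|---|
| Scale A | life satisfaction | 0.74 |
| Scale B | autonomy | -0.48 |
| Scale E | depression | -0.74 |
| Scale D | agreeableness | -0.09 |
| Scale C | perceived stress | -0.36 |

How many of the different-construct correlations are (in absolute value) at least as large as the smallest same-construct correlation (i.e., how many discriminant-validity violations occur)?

Convergent (same construct = life satisfaction): Scale A.
Smallest convergent = 0.74. Discriminant |r|: 0.48, 0.74, 0.09, 0.36; count ≥ 0.74 → 1.

1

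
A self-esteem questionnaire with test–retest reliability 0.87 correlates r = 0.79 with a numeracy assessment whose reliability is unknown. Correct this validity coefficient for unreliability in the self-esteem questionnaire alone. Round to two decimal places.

Single correction: r_c = r_obs / √r_xx = 0.79 / √0.87 = 0.79 / 0.9327 ≈ 0.85.

0.85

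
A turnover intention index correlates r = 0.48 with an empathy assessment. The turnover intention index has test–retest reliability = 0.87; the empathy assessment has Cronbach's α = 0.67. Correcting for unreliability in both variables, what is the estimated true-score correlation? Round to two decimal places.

r_true = r_obs / √(r_xx · r_yy) = 0.48 / √(0.87 × 0.67) = 0.48 / √0.5829 = 0.48 / 0.7635 ≈ 0.63.

0.63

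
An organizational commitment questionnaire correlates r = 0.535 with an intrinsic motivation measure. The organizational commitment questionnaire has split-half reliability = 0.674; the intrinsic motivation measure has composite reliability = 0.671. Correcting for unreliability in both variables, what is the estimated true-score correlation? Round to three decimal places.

r_true = r_obs / √(r_xx · r_yy) = 0.535 / √(0.674 × 0.671) = 0.535 / √0.452254 = 0.535 / 0.6725 ≈ 0.796.

0.796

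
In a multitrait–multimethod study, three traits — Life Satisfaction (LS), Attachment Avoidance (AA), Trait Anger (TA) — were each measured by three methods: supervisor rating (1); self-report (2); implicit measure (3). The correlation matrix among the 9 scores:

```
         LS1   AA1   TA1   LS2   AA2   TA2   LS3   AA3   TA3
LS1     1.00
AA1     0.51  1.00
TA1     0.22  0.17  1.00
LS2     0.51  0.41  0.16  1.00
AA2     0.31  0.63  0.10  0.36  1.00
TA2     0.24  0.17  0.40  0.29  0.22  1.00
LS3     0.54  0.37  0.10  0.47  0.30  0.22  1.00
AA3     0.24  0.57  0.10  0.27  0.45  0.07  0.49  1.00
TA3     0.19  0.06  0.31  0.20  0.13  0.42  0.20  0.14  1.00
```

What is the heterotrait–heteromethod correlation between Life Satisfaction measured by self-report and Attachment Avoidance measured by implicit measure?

0.27

Different traits and methods: r(LS2, AA3) = 0.27.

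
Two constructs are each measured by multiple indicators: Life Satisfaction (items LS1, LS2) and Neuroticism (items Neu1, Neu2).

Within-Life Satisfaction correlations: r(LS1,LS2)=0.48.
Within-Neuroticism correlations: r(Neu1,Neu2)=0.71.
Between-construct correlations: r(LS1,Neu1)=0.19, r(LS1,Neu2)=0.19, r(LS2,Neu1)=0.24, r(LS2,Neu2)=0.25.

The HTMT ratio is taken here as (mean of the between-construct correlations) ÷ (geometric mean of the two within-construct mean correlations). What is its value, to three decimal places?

0.373

Mean heterotrait r = 0.87/4 = 0.2175.
Mean within-LS = 0.48/1 = 0.4800; mean within-Neu = 0.71/1 = 0.7100.
Geometric mean = √(0.4800 × 0.7100) = 0.5838.
HTMT = 0.2175 / 0.5838 = 0.373.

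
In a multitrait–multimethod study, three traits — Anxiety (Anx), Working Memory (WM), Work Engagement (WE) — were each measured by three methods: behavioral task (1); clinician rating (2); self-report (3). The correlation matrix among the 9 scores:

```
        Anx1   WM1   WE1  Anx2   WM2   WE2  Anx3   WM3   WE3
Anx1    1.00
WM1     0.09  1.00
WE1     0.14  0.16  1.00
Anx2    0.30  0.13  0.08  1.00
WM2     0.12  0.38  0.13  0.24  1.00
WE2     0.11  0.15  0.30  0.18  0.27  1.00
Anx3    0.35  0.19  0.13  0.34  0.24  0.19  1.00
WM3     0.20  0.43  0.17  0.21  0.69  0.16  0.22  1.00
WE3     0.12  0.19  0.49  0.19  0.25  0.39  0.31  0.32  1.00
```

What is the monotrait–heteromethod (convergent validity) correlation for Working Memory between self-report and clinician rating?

Same trait (WM), different methods: r(WM3, WM2) = 0.69.

0.69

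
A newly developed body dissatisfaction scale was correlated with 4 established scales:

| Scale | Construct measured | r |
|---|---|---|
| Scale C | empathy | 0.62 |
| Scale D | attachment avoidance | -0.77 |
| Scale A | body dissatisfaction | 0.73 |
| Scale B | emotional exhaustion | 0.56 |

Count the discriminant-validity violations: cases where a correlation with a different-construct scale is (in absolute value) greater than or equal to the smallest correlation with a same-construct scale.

Convergent (same construct = body dissatisfaction): Scale A.
Smallest convergent = 0.73. Discriminant |r|: 0.62, 0.77, 0.56; count ≥ 0.73 → 1.

1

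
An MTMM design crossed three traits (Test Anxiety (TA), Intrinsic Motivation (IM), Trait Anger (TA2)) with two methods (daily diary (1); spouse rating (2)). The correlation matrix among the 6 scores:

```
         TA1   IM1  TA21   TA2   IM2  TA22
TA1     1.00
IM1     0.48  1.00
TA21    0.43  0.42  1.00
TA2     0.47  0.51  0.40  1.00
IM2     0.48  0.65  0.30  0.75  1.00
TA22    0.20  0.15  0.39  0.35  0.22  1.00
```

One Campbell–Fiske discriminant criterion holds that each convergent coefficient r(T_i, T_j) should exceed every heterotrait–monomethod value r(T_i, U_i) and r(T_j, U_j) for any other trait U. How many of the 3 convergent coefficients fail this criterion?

3

Convergent coefficients and their comparison sets:
TA (methods 1·2): 0.47 vs {0.48, 0.75, 0.43, 0.35} → fail.
IM (methods 1·2): 0.65 vs {0.48, 0.75, 0.42, 0.22} → fail.
TA2 (methods 1·2): 0.39 vs {0.43, 0.35, 0.42, 0.22} → fail.
3 of 3 fail.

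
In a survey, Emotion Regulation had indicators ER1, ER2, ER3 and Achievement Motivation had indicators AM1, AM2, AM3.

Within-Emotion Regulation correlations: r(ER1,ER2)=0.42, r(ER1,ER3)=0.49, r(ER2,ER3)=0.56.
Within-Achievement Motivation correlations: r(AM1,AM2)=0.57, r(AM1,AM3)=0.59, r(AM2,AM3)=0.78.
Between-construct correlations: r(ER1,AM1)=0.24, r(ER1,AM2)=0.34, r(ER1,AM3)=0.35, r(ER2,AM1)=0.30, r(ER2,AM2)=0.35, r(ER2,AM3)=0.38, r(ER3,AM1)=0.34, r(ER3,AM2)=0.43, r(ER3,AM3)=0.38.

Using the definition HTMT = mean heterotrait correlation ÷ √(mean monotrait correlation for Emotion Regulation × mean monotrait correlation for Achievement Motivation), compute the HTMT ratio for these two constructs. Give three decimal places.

0.614

Mean heterotrait r = 3.11/9 = 0.3456.
Mean within-ER = 1.47/3 = 0.4900; mean within-AM = 1.94/3 = 0.6467.
Geometric mean = √(0.4900 × 0.6467) = 0.5629.
HTMT = 0.3456 / 0.5629 = 0.614.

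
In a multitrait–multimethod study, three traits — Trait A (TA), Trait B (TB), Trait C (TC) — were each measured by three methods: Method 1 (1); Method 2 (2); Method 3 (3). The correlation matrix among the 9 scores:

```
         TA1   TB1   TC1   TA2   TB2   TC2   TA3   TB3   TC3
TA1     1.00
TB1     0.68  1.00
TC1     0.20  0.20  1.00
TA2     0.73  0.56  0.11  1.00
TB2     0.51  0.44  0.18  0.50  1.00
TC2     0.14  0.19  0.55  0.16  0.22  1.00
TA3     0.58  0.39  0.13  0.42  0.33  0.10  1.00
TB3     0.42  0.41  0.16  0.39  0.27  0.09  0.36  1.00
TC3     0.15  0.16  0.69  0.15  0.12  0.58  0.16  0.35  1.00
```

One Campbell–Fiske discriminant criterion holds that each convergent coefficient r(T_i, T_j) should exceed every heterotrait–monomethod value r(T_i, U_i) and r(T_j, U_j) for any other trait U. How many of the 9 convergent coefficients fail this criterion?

5

Convergent coefficients and their comparison sets:
TA (methods 1·2): 0.73 vs {0.68, 0.50, 0.20, 0.16} → pass.
TA (methods 1·3): 0.58 vs {0.68, 0.36, 0.20, 0.16} → fail.
TA (methods 2·3): 0.42 vs {0.50, 0.36, 0.16, 0.16} → fail.
TB (methods 1·2): 0.44 vs {0.68, 0.50, 0.20, 0.22} → fail.
TB (methods 1·3): 0.41 vs {0.68, 0.36, 0.20, 0.35} → fail.
TB (methods 2·3): 0.27 vs {0.50, 0.36, 0.22, 0.35} → fail.
TC (methods 1·2): 0.55 vs {0.20, 0.16, 0.20, 0.22} → pass.
TC (methods 1·3): 0.69 vs {0.20, 0.16, 0.20, 0.35} → pass.
TC (methods 2·3): 0.58 vs {0.16, 0.16, 0.22, 0.35} → pass.
5 of 9 fail.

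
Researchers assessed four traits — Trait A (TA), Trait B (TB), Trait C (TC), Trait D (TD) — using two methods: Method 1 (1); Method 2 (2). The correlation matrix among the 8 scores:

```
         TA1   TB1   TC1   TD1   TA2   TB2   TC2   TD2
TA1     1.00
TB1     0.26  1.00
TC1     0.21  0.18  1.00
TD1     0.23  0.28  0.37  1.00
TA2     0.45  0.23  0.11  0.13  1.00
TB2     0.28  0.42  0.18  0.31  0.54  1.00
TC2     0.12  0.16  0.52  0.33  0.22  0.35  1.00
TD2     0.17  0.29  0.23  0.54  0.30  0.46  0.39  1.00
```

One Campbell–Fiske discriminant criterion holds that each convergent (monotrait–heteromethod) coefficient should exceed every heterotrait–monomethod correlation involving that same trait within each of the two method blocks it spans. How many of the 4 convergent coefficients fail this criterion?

2

Checking each validity diagonal entry against its comparison values:
TA (methods 1·2): 0.45 vs {0.26, 0.54, 0.21, 0.22, 0.23, 0.30} → fail.
TB (methods 1·2): 0.42 vs {0.26, 0.54, 0.18, 0.35, 0.28, 0.46} → fail.
TC (methods 1·2): 0.52 vs {0.21, 0.22, 0.18, 0.35, 0.37, 0.39} → pass.
TD (methods 1·2): 0.54 vs {0.23, 0.30, 0.28, 0.46, 0.37, 0.39} → pass.
2 of 4 fail.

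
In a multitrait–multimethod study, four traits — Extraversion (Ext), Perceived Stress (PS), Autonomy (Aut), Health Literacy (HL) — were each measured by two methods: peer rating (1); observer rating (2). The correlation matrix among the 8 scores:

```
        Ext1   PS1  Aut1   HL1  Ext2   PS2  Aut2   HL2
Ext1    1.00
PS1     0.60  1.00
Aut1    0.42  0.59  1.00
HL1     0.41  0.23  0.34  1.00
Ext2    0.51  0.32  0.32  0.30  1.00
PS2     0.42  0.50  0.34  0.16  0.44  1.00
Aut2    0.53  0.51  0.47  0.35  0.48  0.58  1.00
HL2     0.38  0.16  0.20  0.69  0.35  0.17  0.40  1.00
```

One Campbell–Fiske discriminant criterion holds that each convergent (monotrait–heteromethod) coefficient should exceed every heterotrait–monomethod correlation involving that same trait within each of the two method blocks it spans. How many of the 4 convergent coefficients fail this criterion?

3

Convergent coefficients and their comparison sets:
Ext (methods 1·2): 0.51 vs {0.60, 0.44, 0.42, 0.48, 0.41, 0.35} → fail.
PS (methods 1·2): 0.50 vs {0.60, 0.44, 0.59, 0.58, 0.23, 0.17} → fail.
Aut (methods 1·2): 0.47 vs {0.42, 0.48, 0.59, 0.58, 0.34, 0.40} → fail.
HL (methods 1·2): 0.69 vs {0.41, 0.35, 0.23, 0.17, 0.34, 0.40} → pass.
3 of 4 fail.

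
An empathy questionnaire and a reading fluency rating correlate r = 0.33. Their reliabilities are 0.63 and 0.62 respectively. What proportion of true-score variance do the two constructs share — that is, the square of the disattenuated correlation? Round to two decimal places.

Disattenuated r = 0.33 / √(0.63 × 0.62) = 0.33 / 0.6250 = 0.5280.
Shared true-score variance = 0.5280² = 0.2788 ≈ 0.28.

0.28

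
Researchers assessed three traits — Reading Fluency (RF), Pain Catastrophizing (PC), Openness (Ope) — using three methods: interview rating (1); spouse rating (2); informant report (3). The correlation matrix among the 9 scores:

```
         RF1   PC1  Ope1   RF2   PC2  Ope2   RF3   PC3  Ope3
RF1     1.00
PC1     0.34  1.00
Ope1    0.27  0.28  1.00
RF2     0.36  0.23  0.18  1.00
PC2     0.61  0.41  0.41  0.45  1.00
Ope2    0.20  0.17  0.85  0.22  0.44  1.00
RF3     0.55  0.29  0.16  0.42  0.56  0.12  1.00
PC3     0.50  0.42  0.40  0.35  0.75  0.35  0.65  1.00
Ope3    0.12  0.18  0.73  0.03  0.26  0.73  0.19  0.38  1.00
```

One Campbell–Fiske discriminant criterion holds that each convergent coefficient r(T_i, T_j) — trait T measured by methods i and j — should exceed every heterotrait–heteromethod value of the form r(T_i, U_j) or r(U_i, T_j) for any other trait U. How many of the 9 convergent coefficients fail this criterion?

Each convergent coefficient versus the relevant comparison correlations:
RF (methods 1·2): 0.36 vs {0.61, 0.23, 0.20, 0.18} → fail.
RF (methods 1·3): 0.55 vs {0.50, 0.29, 0.12, 0.16} → pass.
RF (methods 2·3): 0.42 vs {0.35, 0.56, 0.03, 0.12} → fail.
PC (methods 1·2): 0.41 vs {0.23, 0.61, 0.17, 0.41} → fail.
PC (methods 1·3): 0.42 vs {0.29, 0.50, 0.18, 0.40} → fail.
PC (methods 2·3): 0.75 vs {0.56, 0.35, 0.26, 0.35} → pass.
Ope (methods 1·2): 0.85 vs {0.18, 0.20, 0.41, 0.17} → pass.
Ope (methods 1·3): 0.73 vs {0.16, 0.12, 0.40, 0.18} → pass.
Ope (methods 2·3): 0.73 vs {0.12, 0.03, 0.35, 0.26} → pass.
4 of 9 fail.

4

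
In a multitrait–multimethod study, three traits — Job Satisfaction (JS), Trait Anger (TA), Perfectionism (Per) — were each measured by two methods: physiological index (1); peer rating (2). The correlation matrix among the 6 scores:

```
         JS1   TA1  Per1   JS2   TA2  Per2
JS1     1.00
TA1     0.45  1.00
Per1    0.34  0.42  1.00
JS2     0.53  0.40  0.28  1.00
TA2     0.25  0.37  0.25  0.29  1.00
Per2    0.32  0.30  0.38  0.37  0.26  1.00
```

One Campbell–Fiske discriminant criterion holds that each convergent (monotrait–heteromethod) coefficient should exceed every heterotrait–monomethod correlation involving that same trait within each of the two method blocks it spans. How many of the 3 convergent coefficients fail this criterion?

Convergent coefficients and their comparison sets:
JS (methods 1·2): 0.53 vs {0.45, 0.29, 0.34, 0.37} → pass.
TA (methods 1·2): 0.37 vs {0.45, 0.29, 0.42, 0.26} → fail.
Per (methods 1·2): 0.38 vs {0.34, 0.37, 0.42, 0.26} → fail.
2 of 3 fail.

2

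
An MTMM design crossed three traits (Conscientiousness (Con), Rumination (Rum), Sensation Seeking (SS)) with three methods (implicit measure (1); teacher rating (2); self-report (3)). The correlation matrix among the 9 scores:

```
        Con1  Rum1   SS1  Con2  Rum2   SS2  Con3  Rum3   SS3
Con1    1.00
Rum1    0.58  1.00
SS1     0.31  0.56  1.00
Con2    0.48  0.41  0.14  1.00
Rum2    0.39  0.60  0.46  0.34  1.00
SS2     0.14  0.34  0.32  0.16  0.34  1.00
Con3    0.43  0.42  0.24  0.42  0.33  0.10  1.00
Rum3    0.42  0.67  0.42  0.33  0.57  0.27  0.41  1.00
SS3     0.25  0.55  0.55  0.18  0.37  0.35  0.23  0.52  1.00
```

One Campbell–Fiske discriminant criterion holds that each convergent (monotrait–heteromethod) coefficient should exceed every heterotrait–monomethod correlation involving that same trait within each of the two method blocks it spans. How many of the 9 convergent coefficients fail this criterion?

5

Each convergent coefficient versus the relevant comparison correlations:
Con (methods 1·2): 0.48 vs {0.58, 0.34, 0.31, 0.16} → fail.
Con (methods 1·3): 0.43 vs {0.58, 0.41, 0.31, 0.23} → fail.
Con (methods 2·3): 0.42 vs {0.34, 0.41, 0.16, 0.23} → pass.
Rum (methods 1·2): 0.60 vs {0.58, 0.34, 0.56, 0.34} → pass.
Rum (methods 1·3): 0.67 vs {0.58, 0.41, 0.56, 0.52} → pass.
Rum (methods 2·3): 0.57 vs {0.34, 0.41, 0.34, 0.52} → pass.
SS (methods 1·2): 0.32 vs {0.31, 0.16, 0.56, 0.34} → fail.
SS (methods 1·3): 0.55 vs {0.31, 0.23, 0.56, 0.52} → fail.
SS (methods 2·3): 0.35 vs {0.16, 0.23, 0.34, 0.52} → fail.
5 of 9 fail.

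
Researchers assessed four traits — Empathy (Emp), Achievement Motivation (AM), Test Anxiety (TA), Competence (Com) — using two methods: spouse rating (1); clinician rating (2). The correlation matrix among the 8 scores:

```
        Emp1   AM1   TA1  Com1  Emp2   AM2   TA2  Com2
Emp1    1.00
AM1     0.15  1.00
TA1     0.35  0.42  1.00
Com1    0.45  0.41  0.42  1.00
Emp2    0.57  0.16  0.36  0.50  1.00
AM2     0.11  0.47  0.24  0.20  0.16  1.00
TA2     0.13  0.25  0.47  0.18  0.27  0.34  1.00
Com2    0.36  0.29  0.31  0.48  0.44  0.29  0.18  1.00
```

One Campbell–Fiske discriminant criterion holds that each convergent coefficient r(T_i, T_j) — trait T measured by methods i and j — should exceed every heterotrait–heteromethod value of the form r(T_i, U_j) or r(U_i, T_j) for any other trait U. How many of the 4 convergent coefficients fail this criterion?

1

Each convergent coefficient versus the relevant comparison correlations:
Emp (methods 1·2): 0.57 vs {0.11, 0.16, 0.13, 0.36, 0.36, 0.50} → pass.
AM (methods 1·2): 0.47 vs {0.16, 0.11, 0.25, 0.24, 0.29, 0.20} → pass.
TA (methods 1·2): 0.47 vs {0.36, 0.13, 0.24, 0.25, 0.31, 0.18} → pass.
Com (methods 1·2): 0.48 vs {0.50, 0.36, 0.20, 0.29, 0.18, 0.31} → fail.
1 of 4 fail.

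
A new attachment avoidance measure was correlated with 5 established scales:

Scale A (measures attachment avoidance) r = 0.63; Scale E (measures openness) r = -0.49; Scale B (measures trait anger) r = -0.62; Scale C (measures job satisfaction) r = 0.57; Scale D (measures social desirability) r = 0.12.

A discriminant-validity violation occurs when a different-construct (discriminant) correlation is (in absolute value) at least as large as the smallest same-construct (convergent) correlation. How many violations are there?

Convergent (same construct = attachment avoidance): Scale A.
Smallest convergent = 0.63. Discriminant |r|: 0.49, 0.62, 0.57, 0.12; count ≥ 0.63 → 0.

0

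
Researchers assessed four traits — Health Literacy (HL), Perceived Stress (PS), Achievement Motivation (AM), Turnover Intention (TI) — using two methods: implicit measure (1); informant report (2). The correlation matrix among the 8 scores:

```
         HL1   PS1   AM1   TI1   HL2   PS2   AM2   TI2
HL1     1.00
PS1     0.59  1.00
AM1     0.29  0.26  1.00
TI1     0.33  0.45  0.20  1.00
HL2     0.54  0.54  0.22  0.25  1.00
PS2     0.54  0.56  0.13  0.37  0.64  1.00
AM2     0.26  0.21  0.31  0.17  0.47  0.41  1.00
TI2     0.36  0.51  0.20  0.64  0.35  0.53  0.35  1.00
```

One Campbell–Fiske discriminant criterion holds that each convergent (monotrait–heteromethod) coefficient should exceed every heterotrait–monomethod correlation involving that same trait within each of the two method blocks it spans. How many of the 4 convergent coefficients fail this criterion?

3

Each convergent coefficient versus the relevant comparison correlations:
HL (methods 1·2): 0.54 vs {0.59, 0.64, 0.29, 0.47, 0.33, 0.35} → fail.
PS (methods 1·2): 0.56 vs {0.59, 0.64, 0.26, 0.41, 0.45, 0.53} → fail.
AM (methods 1·2): 0.31 vs {0.29, 0.47, 0.26, 0.41, 0.20, 0.35} → fail.
TI (methods 1·2): 0.64 vs {0.33, 0.35, 0.45, 0.53, 0.20, 0.35} → pass.
3 of 4 fail.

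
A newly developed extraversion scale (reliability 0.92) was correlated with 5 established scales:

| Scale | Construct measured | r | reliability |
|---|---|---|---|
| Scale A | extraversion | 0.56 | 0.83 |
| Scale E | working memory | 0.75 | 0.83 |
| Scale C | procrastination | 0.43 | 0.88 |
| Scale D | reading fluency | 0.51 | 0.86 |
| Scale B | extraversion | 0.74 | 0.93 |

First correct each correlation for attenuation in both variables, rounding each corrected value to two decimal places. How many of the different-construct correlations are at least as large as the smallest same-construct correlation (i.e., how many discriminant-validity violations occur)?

Disattenuated r (r / √(r_scale · r_new)):
  Scale A (conv): 0.56 / √(0.83·0.92) = 0.64
  Scale E (disc): 0.75 / √(0.83·0.92) = 0.86
  Scale C (disc): 0.43 / √(0.88·0.92) = 0.48
  Scale D (disc): 0.51 / √(0.86·0.92) = 0.57
  Scale B (conv): 0.74 / √(0.93·0.92) = 0.80
Smallest convergent = 0.64. Discriminant values: 0.86, 0.48, 0.57; count ≥ 0.64 → 1.

1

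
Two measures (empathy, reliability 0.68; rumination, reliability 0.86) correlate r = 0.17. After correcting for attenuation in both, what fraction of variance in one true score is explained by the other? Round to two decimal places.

Disattenuated r = 0.17 / √(0.68 × 0.86) = 0.17 / 0.7647 = 0.2223.
Shared true-score variance = 0.2223² = 0.0494 ≈ 0.05.

0.05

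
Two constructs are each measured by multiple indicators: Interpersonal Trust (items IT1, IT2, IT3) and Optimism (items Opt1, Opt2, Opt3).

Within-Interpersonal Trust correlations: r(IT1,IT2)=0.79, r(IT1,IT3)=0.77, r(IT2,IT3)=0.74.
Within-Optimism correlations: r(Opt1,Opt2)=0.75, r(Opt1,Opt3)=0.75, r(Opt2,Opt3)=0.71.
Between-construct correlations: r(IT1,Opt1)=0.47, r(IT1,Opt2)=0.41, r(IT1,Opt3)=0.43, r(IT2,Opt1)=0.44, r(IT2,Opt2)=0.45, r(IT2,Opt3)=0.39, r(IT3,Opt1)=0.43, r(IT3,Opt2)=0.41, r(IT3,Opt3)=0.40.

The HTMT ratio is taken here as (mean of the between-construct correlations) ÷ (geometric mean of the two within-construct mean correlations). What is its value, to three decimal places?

0.566

Between-construct mean = 3.83/9 = 0.4256.
Mean within-IT = 2.30/3 = 0.7667; mean within-Opt = 2.21/3 = 0.7367.
Geometric mean = √(0.7667 × 0.7367) = 0.7516.
HTMT = 0.4256 / 0.7516 = 0.566.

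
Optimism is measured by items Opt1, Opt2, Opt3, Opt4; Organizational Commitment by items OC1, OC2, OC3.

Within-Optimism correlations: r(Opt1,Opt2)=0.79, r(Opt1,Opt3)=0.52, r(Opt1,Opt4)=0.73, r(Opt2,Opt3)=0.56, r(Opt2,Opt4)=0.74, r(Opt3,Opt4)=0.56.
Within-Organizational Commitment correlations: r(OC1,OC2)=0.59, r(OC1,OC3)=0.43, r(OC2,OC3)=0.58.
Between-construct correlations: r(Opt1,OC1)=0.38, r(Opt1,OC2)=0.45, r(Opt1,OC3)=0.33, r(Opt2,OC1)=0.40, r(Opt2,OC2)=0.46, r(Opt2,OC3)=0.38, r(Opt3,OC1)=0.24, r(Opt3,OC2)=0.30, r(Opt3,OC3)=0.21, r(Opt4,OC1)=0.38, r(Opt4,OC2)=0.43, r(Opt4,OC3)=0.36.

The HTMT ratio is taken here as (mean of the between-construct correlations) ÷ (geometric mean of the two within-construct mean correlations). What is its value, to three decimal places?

0.611

Mean between = 4.32/12 = 0.3600.
Mean within-Opt = 3.90/6 = 0.6500; mean within-OC = 1.60/3 = 0.5333.
Geometric mean = √(0.6500 × 0.5333) = 0.5888.
HTMT = 0.3600 / 0.5888 = 0.611.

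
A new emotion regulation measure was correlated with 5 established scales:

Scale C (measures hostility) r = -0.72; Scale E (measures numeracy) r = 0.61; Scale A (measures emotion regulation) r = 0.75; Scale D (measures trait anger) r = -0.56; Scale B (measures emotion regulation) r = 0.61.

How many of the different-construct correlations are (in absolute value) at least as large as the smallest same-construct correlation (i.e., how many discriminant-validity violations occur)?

2

Convergent (same construct = emotion regulation): Scale A, Scale B.
Smallest convergent = 0.61. Discriminant |r|: 0.72, 0.61, 0.56; count ≥ 0.61 → 2.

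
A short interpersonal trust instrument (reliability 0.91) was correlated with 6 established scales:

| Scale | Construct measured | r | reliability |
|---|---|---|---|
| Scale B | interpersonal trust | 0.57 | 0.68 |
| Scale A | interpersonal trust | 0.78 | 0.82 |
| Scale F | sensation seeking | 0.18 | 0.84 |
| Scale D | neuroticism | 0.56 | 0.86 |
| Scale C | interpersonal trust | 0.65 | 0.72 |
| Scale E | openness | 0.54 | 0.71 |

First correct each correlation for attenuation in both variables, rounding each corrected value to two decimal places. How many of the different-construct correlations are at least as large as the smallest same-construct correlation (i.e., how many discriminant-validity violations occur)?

0

Disattenuated r (r / √(r_scale · r_new)):
  Scale B (conv): 0.57 / √(0.68·0.91) = 0.72
  Scale A (conv): 0.78 / √(0.82·0.91) = 0.90
  Scale F (disc): 0.18 / √(0.84·0.91) = 0.21
  Scale D (disc): 0.56 / √(0.86·0.91) = 0.63
  Scale C (conv): 0.65 / √(0.72·0.91) = 0.80
  Scale E (disc): 0.54 / √(0.71·0.91) = 0.67
Smallest convergent = 0.72. Discriminant values: 0.21, 0.63, 0.67; count ≥ 0.72 → 0.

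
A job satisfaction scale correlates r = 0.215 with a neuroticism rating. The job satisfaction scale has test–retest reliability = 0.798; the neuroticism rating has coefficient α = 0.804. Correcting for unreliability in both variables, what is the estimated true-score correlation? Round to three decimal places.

r_true = r_obs / √(r_xx · r_yy) = 0.215 / √(0.798 × 0.804) = 0.215 / √0.641592 = 0.215 / 0.8010 ≈ 0.268.

0.268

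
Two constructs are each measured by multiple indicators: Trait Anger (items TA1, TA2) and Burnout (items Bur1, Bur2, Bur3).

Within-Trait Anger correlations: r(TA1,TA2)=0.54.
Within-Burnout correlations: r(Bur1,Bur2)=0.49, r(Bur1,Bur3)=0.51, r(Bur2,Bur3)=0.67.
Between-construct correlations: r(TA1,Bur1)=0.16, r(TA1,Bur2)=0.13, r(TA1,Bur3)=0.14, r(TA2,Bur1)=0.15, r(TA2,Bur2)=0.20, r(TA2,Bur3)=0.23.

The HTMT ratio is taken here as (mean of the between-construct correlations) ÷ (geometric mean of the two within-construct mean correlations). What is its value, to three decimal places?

0.307

Mean between = 1.01/6 = 0.1683.
Mean within-TA = 0.54/1 = 0.5400; mean within-Bur = 1.67/3 = 0.5567.
Geometric mean = √(0.5400 × 0.5567) = 0.5483.
HTMT = 0.1683 / 0.5483 = 0.307.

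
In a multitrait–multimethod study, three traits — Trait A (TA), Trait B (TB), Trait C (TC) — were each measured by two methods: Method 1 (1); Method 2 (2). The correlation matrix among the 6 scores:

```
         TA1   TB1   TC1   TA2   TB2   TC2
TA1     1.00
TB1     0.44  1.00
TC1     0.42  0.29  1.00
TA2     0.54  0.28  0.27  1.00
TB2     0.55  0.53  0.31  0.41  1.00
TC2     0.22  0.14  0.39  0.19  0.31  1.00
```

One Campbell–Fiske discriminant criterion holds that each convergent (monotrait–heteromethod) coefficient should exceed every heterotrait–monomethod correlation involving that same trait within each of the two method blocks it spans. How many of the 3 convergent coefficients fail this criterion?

Checking each validity diagonal entry against its comparison values:
TA (methods 1·2): 0.54 vs {0.44, 0.41, 0.42, 0.19} → pass.
TB (methods 1·2): 0.53 vs {0.44, 0.41, 0.29, 0.31} → pass.
TC (methods 1·2): 0.39 vs {0.42, 0.19, 0.29, 0.31} → fail.
1 of 3 fail.

1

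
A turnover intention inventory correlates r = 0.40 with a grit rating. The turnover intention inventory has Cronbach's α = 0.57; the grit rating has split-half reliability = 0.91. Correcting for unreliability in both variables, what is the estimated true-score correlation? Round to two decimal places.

0.56

r_true = r_obs / √(r_xx · r_yy) = 0.40 / √(0.57 × 0.91) = 0.40 / √0.5187 = 0.40 / 0.7202 ≈ 0.56.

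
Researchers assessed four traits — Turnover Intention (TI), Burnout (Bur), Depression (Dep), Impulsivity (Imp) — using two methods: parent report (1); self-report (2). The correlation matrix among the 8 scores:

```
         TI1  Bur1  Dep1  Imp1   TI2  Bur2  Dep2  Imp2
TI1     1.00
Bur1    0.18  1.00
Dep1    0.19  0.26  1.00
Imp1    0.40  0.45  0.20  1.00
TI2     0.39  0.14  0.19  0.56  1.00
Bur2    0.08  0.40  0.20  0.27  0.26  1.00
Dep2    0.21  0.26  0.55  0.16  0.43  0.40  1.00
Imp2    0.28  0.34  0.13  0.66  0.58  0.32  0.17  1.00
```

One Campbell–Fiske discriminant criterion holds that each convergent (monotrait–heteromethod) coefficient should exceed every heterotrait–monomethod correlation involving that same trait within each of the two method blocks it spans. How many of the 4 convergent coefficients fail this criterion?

Convergent coefficients and their comparison sets:
TI (methods 1·2): 0.39 vs {0.18, 0.26, 0.19, 0.43, 0.40, 0.58} → fail.
Bur (methods 1·2): 0.40 vs {0.18, 0.26, 0.26, 0.40, 0.45, 0.32} → fail.
Dep (methods 1·2): 0.55 vs {0.19, 0.43, 0.26, 0.40, 0.20, 0.17} → pass.
Imp (methods 1·2): 0.66 vs {0.40, 0.58, 0.45, 0.32, 0.20, 0.17} → pass.
2 of 4 fail.

2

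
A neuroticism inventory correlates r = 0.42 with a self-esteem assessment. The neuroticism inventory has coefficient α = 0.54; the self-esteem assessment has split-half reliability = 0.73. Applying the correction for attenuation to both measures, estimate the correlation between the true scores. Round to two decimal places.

r_true = r_obs / √(r_xx · r_yy) = 0.42 / √(0.54 × 0.73) = 0.42 / √0.3942 = 0.42 / 0.6279 ≈ 0.67.

0.67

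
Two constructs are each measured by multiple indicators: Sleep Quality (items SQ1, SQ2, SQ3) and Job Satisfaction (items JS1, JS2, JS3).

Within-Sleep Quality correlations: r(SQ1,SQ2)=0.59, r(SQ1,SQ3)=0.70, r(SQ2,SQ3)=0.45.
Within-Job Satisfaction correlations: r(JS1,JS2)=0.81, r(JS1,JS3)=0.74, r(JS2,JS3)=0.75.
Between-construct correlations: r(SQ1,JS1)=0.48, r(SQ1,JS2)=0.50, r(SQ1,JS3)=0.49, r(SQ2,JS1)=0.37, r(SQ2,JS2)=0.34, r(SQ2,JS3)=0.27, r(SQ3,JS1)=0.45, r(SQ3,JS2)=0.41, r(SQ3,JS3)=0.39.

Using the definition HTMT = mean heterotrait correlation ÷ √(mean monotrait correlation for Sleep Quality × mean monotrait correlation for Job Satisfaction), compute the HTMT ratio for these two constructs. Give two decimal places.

Mean between = 3.70/9 = 0.4111.
Mean within-SQ = 1.74/3 = 0.5800; mean within-JS = 2.30/3 = 0.7667.
Geometric mean = √(0.5800 × 0.7667) = 0.6668.
HTMT = 0.4111 / 0.6668 = 0.62.

0.62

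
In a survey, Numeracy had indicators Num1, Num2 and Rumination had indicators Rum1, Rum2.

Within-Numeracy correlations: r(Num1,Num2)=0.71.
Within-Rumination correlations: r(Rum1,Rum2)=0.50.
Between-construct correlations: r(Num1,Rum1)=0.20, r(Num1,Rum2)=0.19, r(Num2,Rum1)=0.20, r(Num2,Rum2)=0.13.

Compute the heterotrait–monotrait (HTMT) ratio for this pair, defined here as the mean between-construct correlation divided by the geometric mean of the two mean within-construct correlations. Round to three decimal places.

0.302

Mean between = 0.72/4 = 0.1800.
Mean within-Num = 0.71/1 = 0.7100; mean within-Rum = 0.50/1 = 0.5000.
Geometric mean = √(0.7100 × 0.5000) = 0.5958.
HTMT = 0.1800 / 0.5958 = 0.302.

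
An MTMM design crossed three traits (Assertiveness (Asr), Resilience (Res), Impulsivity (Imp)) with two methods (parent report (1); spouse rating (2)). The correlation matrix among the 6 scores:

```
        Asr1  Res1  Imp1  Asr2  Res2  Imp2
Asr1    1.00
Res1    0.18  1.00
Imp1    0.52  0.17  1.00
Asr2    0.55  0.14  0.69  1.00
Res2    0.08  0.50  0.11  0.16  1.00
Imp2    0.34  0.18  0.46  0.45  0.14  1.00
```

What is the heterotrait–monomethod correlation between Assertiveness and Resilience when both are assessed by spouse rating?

0.16

Different traits, same method: r(Asr2, Res2) = 0.16.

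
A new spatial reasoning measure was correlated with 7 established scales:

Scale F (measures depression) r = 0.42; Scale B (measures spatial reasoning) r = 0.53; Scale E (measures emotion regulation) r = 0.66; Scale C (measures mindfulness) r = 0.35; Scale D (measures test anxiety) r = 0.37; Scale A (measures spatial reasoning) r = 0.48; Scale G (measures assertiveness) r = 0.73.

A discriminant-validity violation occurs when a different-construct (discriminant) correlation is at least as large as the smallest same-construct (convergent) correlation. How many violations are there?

2

Convergent (same construct = spatial reasoning): Scale B, Scale A.
Smallest convergent = 0.48. Discriminant values: 0.42, 0.66, 0.35, 0.37, 0.73; count ≥ 0.48 → 2.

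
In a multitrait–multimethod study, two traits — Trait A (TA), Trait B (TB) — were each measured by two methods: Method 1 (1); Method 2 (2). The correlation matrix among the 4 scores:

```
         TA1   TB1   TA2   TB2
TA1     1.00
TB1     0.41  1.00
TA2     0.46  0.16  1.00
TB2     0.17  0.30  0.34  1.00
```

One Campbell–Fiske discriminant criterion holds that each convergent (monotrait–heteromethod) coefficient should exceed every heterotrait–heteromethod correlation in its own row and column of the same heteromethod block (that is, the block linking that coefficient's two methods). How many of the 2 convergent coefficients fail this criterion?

Convergent coefficients and their comparison sets:
TA (methods 1·2): 0.46 vs {0.17, 0.16} → pass.
TB (methods 1·2): 0.30 vs {0.16, 0.17} → pass.
0 of 2 fail.

0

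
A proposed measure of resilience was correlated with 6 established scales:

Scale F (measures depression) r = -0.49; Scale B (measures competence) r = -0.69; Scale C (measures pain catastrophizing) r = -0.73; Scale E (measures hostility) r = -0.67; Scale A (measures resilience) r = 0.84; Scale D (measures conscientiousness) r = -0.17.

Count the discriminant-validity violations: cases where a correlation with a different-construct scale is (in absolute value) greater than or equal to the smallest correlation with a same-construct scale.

Convergent (same construct = resilience): Scale A.
Smallest convergent = 0.84. Discriminant |r|: 0.49, 0.69, 0.73, 0.67, 0.17; count ≥ 0.84 → 0.

0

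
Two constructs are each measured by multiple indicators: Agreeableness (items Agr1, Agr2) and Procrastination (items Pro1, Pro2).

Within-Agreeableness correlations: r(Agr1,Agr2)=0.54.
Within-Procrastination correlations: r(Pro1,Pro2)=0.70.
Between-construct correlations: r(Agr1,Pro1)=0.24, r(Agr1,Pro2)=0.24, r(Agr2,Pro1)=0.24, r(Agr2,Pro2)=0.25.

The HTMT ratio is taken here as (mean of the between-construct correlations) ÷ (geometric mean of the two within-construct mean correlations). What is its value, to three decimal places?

Mean between = 0.97/4 = 0.2425.
Mean within-Agr = 0.54/1 = 0.5400; mean within-Pro = 0.70/1 = 0.7000.
Geometric mean = √(0.5400 × 0.7000) = 0.6148.
HTMT = 0.2425 / 0.6148 = 0.394.

0.394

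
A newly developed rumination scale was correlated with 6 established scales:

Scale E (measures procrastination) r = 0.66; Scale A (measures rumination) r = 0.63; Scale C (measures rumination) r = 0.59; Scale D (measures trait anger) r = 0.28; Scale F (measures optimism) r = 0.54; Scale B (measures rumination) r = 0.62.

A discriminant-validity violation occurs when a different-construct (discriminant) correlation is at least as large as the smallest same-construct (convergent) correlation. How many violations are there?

Convergent (same construct = rumination): Scale A, Scale C, Scale B.
Smallest convergent = 0.59. Discriminant values: 0.66, 0.28, 0.54; count ≥ 0.59 → 1.

1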